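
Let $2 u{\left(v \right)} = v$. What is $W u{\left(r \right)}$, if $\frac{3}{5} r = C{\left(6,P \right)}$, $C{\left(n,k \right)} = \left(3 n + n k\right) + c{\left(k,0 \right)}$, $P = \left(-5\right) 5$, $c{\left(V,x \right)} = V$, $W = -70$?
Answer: $\frac{27475}{3} \approx 9158.3$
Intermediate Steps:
$P = -25$
$C{\left(n,k \right)} = k + 3 n + k n$ ($C{\left(n,k \right)} = \left(3 n + n k\right) + k = \left(3 n + k n\right) + k = k + 3 n + k n$)
$r = - \frac{785}{3}$ ($r = \frac{5 \left(-25 + 3 \cdot 6 - 150\right)}{3} = \frac{5 \left(-25 + 18 - 150\right)}{3} = \frac{5}{3} \left(-157\right) = - \frac{785}{3} \approx -261.67$)
$u{\left(v \right)} = \frac{v}{2}$
$W u{\left(r \right)} = - 70 \cdot \frac{1}{2} \left(- \frac{785}{3}\right) = \left(-70\right) \left(- \frac{785}{6}\right) = \frac{27475}{3}$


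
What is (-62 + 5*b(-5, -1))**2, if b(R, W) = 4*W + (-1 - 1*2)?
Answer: 9409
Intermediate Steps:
b(R, W) = -3 + 4*W (b(R, W) = 4*W + (-1 - 2) = 4*W - 3 = -3 + 4*W)
(-62 + 5*b(-5, -1))**2 = (-62 + 5*(-3 + 4*(-1)))**2 = (-62 + 5*(-3 - 4))**2 = (-62 + 5*(-7))**2 = (-62 - 35)**2 = (-97)**2 = 9409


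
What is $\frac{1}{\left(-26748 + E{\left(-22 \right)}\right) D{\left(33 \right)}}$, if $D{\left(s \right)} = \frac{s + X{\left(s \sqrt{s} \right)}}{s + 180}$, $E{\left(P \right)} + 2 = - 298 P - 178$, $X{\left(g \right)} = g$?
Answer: $\frac{71}{7170944} - \frac{71 \sqrt{33}}{7170944} \approx -4.6976 \cdot 10^{-5}$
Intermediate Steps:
$E{\left(P \right)} = -180 - 298 P$ ($E{\left(P \right)} = -2 - \left(178 + 298 P\right) = -180 - 298 P$)
$D{\left(s \right)} = \frac{s + s^{\frac{3}{2}}}{180 + s}$ ($D{\left(s \right)} = \frac{s + s \sqrt{s}}{s + 180} = \frac{s + s^{\frac{3}{2}}}{180 + s}$)
$\frac{1}{\left(-26748 + E{\left(-22 \right)}\right) D{\left(33 \right)}} = \frac{1}{\left(-26748 - -6376\right) \frac{33 + 33^{\frac{3}{2}}}{180 + 33}} = \frac{1}{\left(-26748 + \left(-180 + 6556\right)\right) \frac{33 + 33 \sqrt{33}}{213}} = \frac{1}{\left(-26748 + 6376\right) \frac{33 + 33 \sqrt{33}}{213}} = \frac{1}{\left(-20372\right) \left(\frac{11}{71} + \frac{11 \sqrt{33}}{71}\right)} = - \frac{1}{20372 \left(\frac{11}{71} + \frac{11 \sqrt{33}}{71}\right)}$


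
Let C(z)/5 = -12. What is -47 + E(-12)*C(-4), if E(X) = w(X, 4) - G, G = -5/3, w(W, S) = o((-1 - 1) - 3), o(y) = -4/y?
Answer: -195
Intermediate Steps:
C(z) = -60 (C(z) = 5*(-12) = -60)
w(W, S) = ⅘ (w(W, S) = -4/((-1 - 1) - 3) = -4/(-2 - 3) = -4/(-5) = -4*(-⅕) = ⅘)
G = -5/3 (G = -5*⅓ = -5/3 ≈ -1.6667)
E(X) = 37/15 (E(X) = ⅘ - 1*(-5/3) = ⅘ + 5/3 = 37/15)
-47 + E(-12)*C(-4) = -47 + (37/15)*(-60) = -47 - 148 = -195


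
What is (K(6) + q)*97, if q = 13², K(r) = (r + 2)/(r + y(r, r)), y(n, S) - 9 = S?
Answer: 345029/21 ≈ 16430.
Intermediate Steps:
y(n, S) = 9 + S
K(r) = (2 + r)/(9 + 2*r) (K(r) = (r + 2)/(r + (9 + r)) = (2 + r)/(9 + 2*r))
q = 169
(K(6) + q)*97 = ((2 + 6)/(9 + 2*6) + 169)*97 = (8/(9 + 12) + 169)*97 = (8/21 + 169)*97 = (3557/21)*97 = 345029/21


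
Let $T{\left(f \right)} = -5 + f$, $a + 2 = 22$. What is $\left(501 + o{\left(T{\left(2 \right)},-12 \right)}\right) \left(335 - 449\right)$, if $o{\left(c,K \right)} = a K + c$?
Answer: $-29412$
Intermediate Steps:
$a = 20$ ($a = -2 + 22 = 20$)
$o{\left(c,K \right)} = c + 20 K$ ($o{\left(c,K \right)} = 20 K + c = c + 20 K$)
$\left(501 + o{\left(T{\left(2 \right)},-12 \right)}\right) \left(335 - 449\right) = \left(501 + \left(\left(-5 + 2\right) + 20 \left(-12\right)\right)\right) \left(335 - 449\right) = \left(501 - 243\right) \left(-114\right) = 258 \left(-114\right) = -29412$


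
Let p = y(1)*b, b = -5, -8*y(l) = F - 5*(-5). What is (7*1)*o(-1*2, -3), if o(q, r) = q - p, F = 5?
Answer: -581/4 ≈ -145.25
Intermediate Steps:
y(l) = -15/4 (y(l) = -(5 - 5*(-5))/8 = -(5 + 25)/8 = -⅛*30 = -15/4)
p = 75/4 (p = -15/4*(-5) = 75/4 ≈ 18.750)
o(q, r) = -75/4 + q (o(q, r) = q - 1*75/4 = q - 75/4 = -75/4 + q)
(7*1)*o(-1*2, -3) = (7*1)*(-75/4 - 1*2) = 7*(-75/4 - 2) = 7*(-83/4) = -581/4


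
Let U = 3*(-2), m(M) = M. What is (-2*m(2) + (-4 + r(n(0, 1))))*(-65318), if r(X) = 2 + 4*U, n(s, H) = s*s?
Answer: 1959540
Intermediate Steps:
U = -6
n(s, H) = s²
r(X) = -22 (r(X) = 2 + 4*(-6) = 2 - 24 = -22)
(-2*m(2) + (-4 + r(n(0, 1))))*(-65318) = (-2*2 + (-4 - 22))*(-65318) = (-4 - 26)*(-65318) = -30*(-65318) = 1959540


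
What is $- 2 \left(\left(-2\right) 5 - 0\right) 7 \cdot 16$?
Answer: $2240$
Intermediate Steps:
$- 2 \left(\left(-2\right) 5 - 0\right) 7 \cdot 16 = - 2 \left(-10 + 0\right) 7 \cdot 16 = - 2 \left(-10\right) 7 \cdot 16 = - 2 \left(\left(-70\right) 16\right) = \left(-2\right) \left(-1120\right) = 2240$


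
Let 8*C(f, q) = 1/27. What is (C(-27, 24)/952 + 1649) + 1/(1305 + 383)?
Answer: 71547418363/43388352 ≈ 1649.0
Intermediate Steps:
C(f, q) = 1/216 (C(f, q) = (⅛)/27 = (⅛)*(1/27) = 1/216)
(C(-27, 24)/952 + 1649) + 1/(1305 + 383) = ((1/216)/952 + 1649) + 1/(1305 + 383) = ((1/216)*(1/952) + 1649) + 1/1688 = (1/205632 + 1649) + 1/1688 = 339087169/205632 + 1/1688 = 71547418363/43388352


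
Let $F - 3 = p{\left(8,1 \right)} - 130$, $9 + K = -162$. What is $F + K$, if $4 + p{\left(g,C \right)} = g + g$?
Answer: $-286$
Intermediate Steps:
$K = -171$ ($K = -9 - 162 = -171$)
$p{\left(g,C \right)} = -4 + 2 g$ ($p{\left(g,C \right)} = -4 + \left(g + g\right) = -4 + 2 g$)
$F = -115$ ($F = 3 + \left(\left(-4 + 2 \cdot 8\right) - 130\right) = 3 + \left(\left(-4 + 16\right) - 130\right) = 3 + \left(12 - 130\right) = 3 - 118 = -115$)
$F + K = -115 - 171 = -286$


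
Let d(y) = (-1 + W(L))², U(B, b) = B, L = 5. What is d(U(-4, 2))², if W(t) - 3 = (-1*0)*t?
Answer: 16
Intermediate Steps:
W(t) = 3 (W(t) = 3 + (-1*0)*t = 3 + 0*t = 3 + 0 = 3)
d(y) = 4 (d(y) = (-1 + 3)² = 2² = 4)
d(U(-4, 2))² = 4² = 16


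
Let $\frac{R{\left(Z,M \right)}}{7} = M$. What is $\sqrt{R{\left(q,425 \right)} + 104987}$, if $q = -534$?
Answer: $\sqrt{107962} \approx 328.58$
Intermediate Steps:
$R{\left(Z,M \right)} = 7 M$
$\sqrt{R{\left(q,425 \right)} + 104987} = \sqrt{7 \cdot 425 + 104987} = \sqrt{2975 + 104987} = \sqrt{107962}$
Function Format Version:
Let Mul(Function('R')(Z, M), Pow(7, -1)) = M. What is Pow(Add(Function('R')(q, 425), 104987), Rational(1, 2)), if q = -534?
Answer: Pow(107962, Rational(1, 2)) ≈ 328.58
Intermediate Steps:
Function('R')(Z, M) = Mul(7, M)
Pow(Add(Function('R')(q, 425), 104987), Rational(1, 2)) = Pow(Add(Mul(7, 425), 104987), Rational(1, 2)) = Pow(Add(2975, 104987), Rational(1, 2)) = Pow(107962, Rational(1, 2))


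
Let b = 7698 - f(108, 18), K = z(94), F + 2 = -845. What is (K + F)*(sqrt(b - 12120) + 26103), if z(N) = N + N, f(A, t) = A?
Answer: -17201877 - 659*I*sqrt(4530) ≈ -1.7202e+7 - 44354.0*I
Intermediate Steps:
F = -847 (F = -2 - 845 = -847)
z(N) = 2*N
K = 188 (K = 2*94 = 188)
b = 7590 (b = 7698 - 1*108 = 7698 - 108 = 7590)
(K + F)*(sqrt(b - 12120) + 26103) = (188 - 847)*(sqrt(7590 - 12120) + 26103) = -659*(sqrt(-4530) + 26103) = -659*(I*sqrt(4530) + 26103) = -659*(26103 + I*sqrt(4530)) = -17201877 - 659*I*sqrt(4530)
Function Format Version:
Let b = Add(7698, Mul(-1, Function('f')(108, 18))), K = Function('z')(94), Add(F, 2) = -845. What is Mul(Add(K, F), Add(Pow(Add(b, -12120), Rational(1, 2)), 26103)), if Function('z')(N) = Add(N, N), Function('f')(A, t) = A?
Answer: Add(-17201877, Mul(-659, I, Pow(4530, Rational(1, 2)))) ≈ Add(-1.7202e+7, Mul(-44354., I))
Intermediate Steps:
F = -847 (F = Add(-2, -845) = -847)
Function('z')(N) = Mul(2, N)
K = 188 (K = Mul(2, 94) = 188)
b = 7590 (b = Add(7698, Mul(-1, 108)) = Add(7698, -108) = 7590)
Mul(Add(K, F), Add(Pow(Add(b, -12120), Rational(1, 2)), 26103)) = Mul(Add(188, -847), Add(Pow(Add(7590, -12120), Rational(1, 2)), 26103)) = Mul(-659, Add(Pow(-4530, Rational(1, 2)), 26103)) = Mul(-659, Add(Mul(I, Pow(4530, Rational(1, 2))), 26103)) = Mul(-659, Add(26103, Mul(I, Pow(4530, Rational(1, 2))))) = Add(-17201877, Mul(-659, I, Pow(4530, Rational(1, 2))))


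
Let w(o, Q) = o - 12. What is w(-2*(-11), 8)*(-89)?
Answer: -890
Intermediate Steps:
w(o, Q) = -12 + o
w(-2*(-11), 8)*(-89) = (-12 - 2*(-11))*(-89) = (-12 + 22)*(-89) = 10*(-89) = -890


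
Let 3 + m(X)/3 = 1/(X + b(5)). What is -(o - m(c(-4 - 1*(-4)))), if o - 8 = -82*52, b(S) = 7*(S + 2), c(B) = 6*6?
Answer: 360998/85 ≈ 4247.0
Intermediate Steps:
c(B) = 36
b(S) = 14 + 7*S (b(S) = 7*(2 + S) = 14 + 7*S)
o = -4256 (o = 8 - 82*52 = 8 - 4264 = -4256)
m(X) = -9 + 3/(49 + X) (m(X) = -9 + 3/(X + (14 + 7*5)) = -9 + 3/(X + (14 + 35)) = -9 + 3/(X + 49) = -9 + 3/(49 + X))
-(o - m(c(-4 - 1*(-4)))) = -(-4256 - 3*(-146 - 3*36)/(49 + 36)) = -(-4256 - 3*(-146 - 108)/85) = -(-4256 - 3*(-254)/85) = -(-4256 - 1*(-762/85)) = -(-4256 + 762/85) = -1*(-360998/85) = 360998/85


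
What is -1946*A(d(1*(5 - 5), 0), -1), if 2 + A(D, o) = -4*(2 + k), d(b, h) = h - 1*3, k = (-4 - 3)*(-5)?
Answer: 291900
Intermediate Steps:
k = 35 (k = -7*(-5) = 35)
d(b, h) = -3 + h (d(b, h) = h - 3 = -3 + h)
A(D, o) = -150 (A(D, o) = -2 - 4*(2 + 35) = -2 - 4*37 = -2 - 148 = -150)
-1946*A(d(1*(5 - 5), 0), -1) = -1946*(-150) = 291900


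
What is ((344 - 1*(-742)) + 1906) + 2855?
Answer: 5847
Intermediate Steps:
((344 - 1*(-742)) + 1906) + 2855 = ((344 + 742) + 1906) + 2855 = (1086 + 1906) + 2855 = 2992 + 2855 = 5847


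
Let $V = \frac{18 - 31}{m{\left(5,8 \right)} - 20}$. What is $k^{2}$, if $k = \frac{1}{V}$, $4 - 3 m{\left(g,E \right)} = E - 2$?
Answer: $\frac{3844}{1521} \approx 2.5273$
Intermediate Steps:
$m{\left(g,E \right)} = 2 - \frac{E}{3}$ ($m{\left(g,E \right)} = \frac{4}{3} - \frac{E - 2}{3} = \frac{4}{3} - \frac{-2 + E}{3} = \frac{4}{3} - \left(- \frac{2}{3} + \frac{E}{3}\right) = 2 - \frac{E}{3}$)
$V = \frac{39}{62}$ ($V = \frac{18 - 31}{\left(2 - \frac{8}{3}\right) - 20} = - \frac{13}{\left(2 - \frac{8}{3}\right) - 20} = - \frac{13}{- \frac{2}{3} - 20} = - \frac{13}{- \frac{62}{3}} = \left(-13\right) \left(- \frac{3}{62}\right) = \frac{39}{62} \approx 0.62903$)
$k = \frac{62}{39}$ ($k = \frac{1}{\frac{39}{62}} = \frac{62}{39} \approx 1.5897$)
$k^{2} = \left(\frac{62}{39}\right)^{2} = \frac{3844}{1521}$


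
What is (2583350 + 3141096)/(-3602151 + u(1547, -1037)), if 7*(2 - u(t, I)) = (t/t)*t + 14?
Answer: -2862223/1801186 ≈ -1.5891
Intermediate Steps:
u(t, I) = -t/7 (u(t, I) = 2 - ((t/t)*t + 14)/7 = 2 - (1*t + 14)/7 = 2 - (t + 14)/7 = 2 - (14 + t)/7 = 2 + (-2 - t/7) = -t/7)
(2583350 + 3141096)/(-3602151 + u(1547, -1037)) = (2583350 + 3141096)/(-3602151 - ⅐*1547) = 5724446/(-3602151 - 221) = 5724446/(-3602372) = 5724446*(-1/3602372) = -2862223/1801186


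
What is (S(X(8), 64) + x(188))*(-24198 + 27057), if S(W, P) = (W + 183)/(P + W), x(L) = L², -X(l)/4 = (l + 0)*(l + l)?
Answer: 6467238117/64 ≈ 1.0105e+8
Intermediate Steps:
X(l) = -8*l² (X(l) = -4*(l + 0)*(l + l) = -4*l*2*l = -8*l²)
S(W, P) = (183 + W)/(P + W)
(S(X(8), 64) + x(188))*(-24198 + 27057) = ((183 - 8*8²)/(64 - 8*8²) + 188²)*(-24198 + 27057) = ((183 - 8*64)/(64 - 8*64) + 35344)*2859 = ((183 - 512)/(64 - 512) + 35344)*2859 = (-329/(-448) + 35344)*2859 = (-1/448*(-329) + 35344)*2859 = (47/64 + 35344)*2859 = (2262063/64)*2859 = 6467238117/64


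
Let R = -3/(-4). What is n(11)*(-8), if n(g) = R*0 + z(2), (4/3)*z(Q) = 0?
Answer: 0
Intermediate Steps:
z(Q) = 0 (z(Q) = (¾)*0 = 0)
R = ¾ (R = -3*(-¼) = ¾ ≈ 0.75000)
n(g) = 0 (n(g) = (¾)*0 + 0 = 0 + 0 = 0)
n(11)*(-8) = 0*(-8) = 0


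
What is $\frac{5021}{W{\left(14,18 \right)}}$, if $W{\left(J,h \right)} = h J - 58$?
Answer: $\frac{5021}{194} \approx 25.881$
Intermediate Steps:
$W{\left(J,h \right)} = -58 + J h$ ($W{\left(J,h \right)} = J h - 58 = -58 + J h$)
$\frac{5021}{W{\left(14,18 \right)}} = \frac{5021}{-58 + 14 \cdot 18} = \frac{5021}{-58 + 252} = \frac{5021}{194}$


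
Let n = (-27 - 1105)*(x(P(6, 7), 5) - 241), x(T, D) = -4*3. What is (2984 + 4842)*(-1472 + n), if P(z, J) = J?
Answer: 2229815224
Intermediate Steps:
x(T, D) = -12
n = 286396 (n = (-27 - 1105)*(-12 - 241) = -1132*(-253) = 286396)
(2984 + 4842)*(-1472 + n) = (2984 + 4842)*(-1472 + 286396) = 7826*284924 = 2229815224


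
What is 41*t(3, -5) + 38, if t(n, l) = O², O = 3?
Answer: 407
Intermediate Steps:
t(n, l) = 9 (t(n, l) = 3² = 9)
41*t(3, -5) + 38 = 41*9 + 38 = 369 + 38 = 407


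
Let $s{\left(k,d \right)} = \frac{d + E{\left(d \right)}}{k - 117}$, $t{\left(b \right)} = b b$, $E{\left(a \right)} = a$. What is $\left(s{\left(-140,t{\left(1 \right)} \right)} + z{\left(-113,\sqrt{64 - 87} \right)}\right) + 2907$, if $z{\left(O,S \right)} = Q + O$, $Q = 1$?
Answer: $\frac{718313}{257} \approx 2795.0$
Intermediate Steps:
$t{\left(b \right)} = b^{2}$
$s{\left(k,d \right)} = \frac{2 d}{-117 + k}$ ($s{\left(k,d \right)} = \frac{d + d}{k - 117} = \frac{2 d}{-117 + k}$)
$z{\left(O,S \right)} = 1 + O$
$\left(s{\left(-140,t{\left(1 \right)} \right)} + z{\left(-113,\sqrt{64 - 87} \right)}\right) + 2907 = \left(\frac{2 \cdot 1^{2}}{-117 - 140} + \left(1 - 113\right)\right) + 2907 = \left(2 \cdot 1 \frac{1}{-257} - 112\right) + 2907 = \left(2 \cdot 1 \left(- \frac{1}{257}\right) - 112\right) + 2907 = \left(- \frac{2}{257} - 112\right) + 2907 = - \frac{28786}{257} + 2907 = \frac{718313}{257}$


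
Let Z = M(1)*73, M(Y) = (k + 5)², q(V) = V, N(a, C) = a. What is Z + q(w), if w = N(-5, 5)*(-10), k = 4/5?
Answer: 62643/25 ≈ 2505.7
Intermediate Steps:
k = ⅘ (k = 4*(⅕) = ⅘ ≈ 0.80000)
w = 50 (w = -5*(-10) = 50)
M(Y) = 841/25 (M(Y) = (⅘ + 5)² = (29/5)² = 841/25)
Z = 61393/25 (Z = (841/25)*73 = 61393/25 ≈ 2455.7)
Z + q(w) = 61393/25 + 50 = 62643/25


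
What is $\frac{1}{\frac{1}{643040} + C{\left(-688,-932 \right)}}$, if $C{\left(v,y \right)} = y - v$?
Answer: $- \frac{643040}{156901759} \approx -0.0040984$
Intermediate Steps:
$\frac{1}{\frac{1}{643040} + C{\left(-688,-932 \right)}} = \frac{1}{\frac{1}{643040} - 244} = \frac{1}{- \frac{156901759}{643040}} = - \frac{643040}{156901759}$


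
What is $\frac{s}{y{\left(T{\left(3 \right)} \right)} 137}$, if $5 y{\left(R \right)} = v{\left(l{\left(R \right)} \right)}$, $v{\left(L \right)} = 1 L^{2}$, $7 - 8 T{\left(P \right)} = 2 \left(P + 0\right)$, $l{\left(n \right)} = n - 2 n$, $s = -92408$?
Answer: $- \frac{29570560}{137} \approx -2.1584 \cdot 10^{5}$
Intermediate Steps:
$l{\left(n \right)} = - n$
$T{\left(P \right)} = \frac{7}{8} - \frac{P}{4}$ ($T{\left(P \right)} = \frac{7}{8} - \frac{2 \left(P + 0\right)}{8} = \frac{7}{8} - \frac{2 P}{8} = \frac{7}{8} - \frac{P}{4}$)
$v{\left(L \right)} = L^{2}$
$y{\left(R \right)} = \frac{R^{2}}{5}$ ($y{\left(R \right)} = \frac{\left(- R\right)^{2}}{5} = \frac{R^{2}}{5}$)
$\frac{s}{y{\left(T{\left(3 \right)} \right)} 137} = - \frac{92408}{\frac{\left(\frac{7}{8} - \frac{3}{4}\right)^{2}}{5} \cdot 137} = - \frac{92408}{\frac{1}{5 \cdot 64} \cdot 137} = - \frac{92408}{\frac{1}{5} \cdot \frac{1}{64} \cdot 137} = - \frac{92408}{\frac{1}{320} \cdot 137} = - \frac{92408}{\frac{137}{320}} = \left(-92408\right) \frac{320}{137} = - \frac{29570560}{137}$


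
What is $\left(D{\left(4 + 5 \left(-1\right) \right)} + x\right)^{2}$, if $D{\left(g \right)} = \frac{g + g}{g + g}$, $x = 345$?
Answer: $119716$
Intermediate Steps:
$D{\left(g \right)} = 1$ ($D{\left(g \right)} = \frac{2 g}{2 g} = 2 g \frac{1}{2 g} = 1$)
$\left(D{\left(4 + 5 \left(-1\right) \right)} + x\right)^{2} = \left(1 + 345\right)^{2} = 346^{2} = 119716$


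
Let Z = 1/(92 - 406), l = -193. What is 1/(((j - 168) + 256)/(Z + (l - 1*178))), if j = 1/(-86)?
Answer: -217795/51653 ≈ -4.2165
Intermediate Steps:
j = -1/86 ≈ -0.011628
Z = -1/314 (Z = 1/(-314) = -1/314 ≈ -0.0031847)
1/(((j - 168) + 256)/(Z + (l - 1*178))) = 1/(((-1/86 - 168) + 256)/(-1/314 + (-193 - 1*178))) = 1/((-14449/86 + 256)/(-1/314 + (-193 - 178))) = 1/(7567/(86*(-1/314 - 371))) = 1/(7567/(86*(-116495/314))) = 1/((7567/86)*(-314/116495)) = 1/(-51653/217795) = -217795/51653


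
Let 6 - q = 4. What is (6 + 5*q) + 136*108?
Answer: 14704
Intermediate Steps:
q = 2 (q = 6 - 1*4 = 6 - 4 = 2)
(6 + 5*q) + 136*108 = (6 + 5*2) + 136*108 = (6 + 10) + 14688 = 16 + 14688 = 14704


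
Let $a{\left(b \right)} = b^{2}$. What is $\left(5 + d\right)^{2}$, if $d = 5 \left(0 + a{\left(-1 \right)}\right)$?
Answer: $100$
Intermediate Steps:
$d = 5$ ($d = 5 \left(0 + \left(-1\right)^{2}\right) = 5 \left(0 + 1\right) = 5 \cdot 1 = 5$)
$\left(5 + d\right)^{2} = \left(5 + 5\right)^{2} = 10^{2} = 100$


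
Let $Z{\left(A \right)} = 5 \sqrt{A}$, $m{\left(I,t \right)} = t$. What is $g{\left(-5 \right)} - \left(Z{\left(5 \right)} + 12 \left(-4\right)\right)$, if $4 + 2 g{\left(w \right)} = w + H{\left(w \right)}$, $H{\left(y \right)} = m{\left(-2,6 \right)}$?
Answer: $\frac{93}{2} - 5 \sqrt{5} \approx 35.32$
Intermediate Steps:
$H{\left(y \right)} = 6$
$g{\left(w \right)} = 1 + \frac{w}{2}$ ($g{\left(w \right)} = -2 + \frac{w + 6}{2} = -2 + \frac{6 + w}{2} = -2 + \left(3 + \frac{w}{2}\right) = 1 + \frac{w}{2}$)
$g{\left(-5 \right)} - \left(Z{\left(5 \right)} + 12 \left(-4\right)\right) = \left(1 + \frac{1}{2} \left(-5\right)\right) - \left(5 \sqrt{5} + 12 \left(-4\right)\right) = \left(1 - \frac{5}{2}\right) - \left(5 \sqrt{5} - 48\right) = - \frac{3}{2} - \left(-48 + 5 \sqrt{5}\right) = - \frac{3}{2} + \left(48 - 5 \sqrt{5}\right) = \frac{93}{2} - 5 \sqrt{5}$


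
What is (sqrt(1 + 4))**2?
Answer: 5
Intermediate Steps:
(sqrt(1 + 4))**2 = (sqrt(5))**2 = 5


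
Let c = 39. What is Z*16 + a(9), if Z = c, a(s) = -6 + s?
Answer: 627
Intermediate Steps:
Z = 39
Z*16 + a(9) = 39*16 + (-6 + 9) = 624 + 3 = 627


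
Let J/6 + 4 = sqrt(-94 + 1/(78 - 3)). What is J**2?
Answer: 4*(60 - I*sqrt(21147))**2/25 ≈ -2807.5 - 2792.1*I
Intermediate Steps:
J = -24 + 2*I*sqrt(21147)/5 (J = -24 + 6*sqrt(-94 + 1/(78 - 3)) = -24 + 6*sqrt(-94 + 1/75) = -24 + 6*sqrt(-7049/75) = -24 + 6*(I*sqrt(21147)/15) = -24 + 2*I*sqrt(21147)/5 ≈ -24.0 + 58.168*I)
J**2 = (-24 + 2*I*sqrt(21147)/5)**2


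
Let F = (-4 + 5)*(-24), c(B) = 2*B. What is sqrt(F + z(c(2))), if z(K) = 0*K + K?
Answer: 2*I*sqrt(5) ≈ 4.4721*I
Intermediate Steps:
z(K) = K (z(K) = 0 + K = K)
F = -24 (F = 1*(-24) = -24)
sqrt(F + z(c(2))) = sqrt(-24 + 2*2) = sqrt(-24 + 4) = sqrt(-20) = 2*I*sqrt(5)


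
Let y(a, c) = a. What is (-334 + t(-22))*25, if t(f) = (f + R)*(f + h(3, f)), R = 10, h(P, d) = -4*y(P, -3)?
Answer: 1850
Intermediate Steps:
h(P, d) = -4*P
t(f) = (-12 + f)*(10 + f) (t(f) = (f + 10)*(f - 4*3) = (10 + f)*(f - 12) = (10 + f)*(-12 + f) = (-12 + f)*(10 + f))
(-334 + t(-22))*25 = (-334 + (-120 + (-22)² - 2*(-22)))*25 = (-334 + (-120 + 484 + 44))*25 = (-334 + 408)*25 = 74*25 = 1850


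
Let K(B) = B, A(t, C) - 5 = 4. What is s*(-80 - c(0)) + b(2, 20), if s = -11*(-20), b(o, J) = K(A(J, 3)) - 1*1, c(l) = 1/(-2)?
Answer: -17482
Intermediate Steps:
A(t, C) = 9 (A(t, C) = 5 + 4 = 9)
c(l) = -½
b(o, J) = 8 (b(o, J) = 9 - 1*1 = 9 - 1 = 8)
s = 220
s*(-80 - c(0)) + b(2, 20) = 220*(-80 - 1*(-½)) + 8 = 220*(-80 + ½) + 8 = 220*(-159/2) + 8 = -17490 + 8 = -17482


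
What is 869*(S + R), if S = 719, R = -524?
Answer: 169455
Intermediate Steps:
869*(S + R) = 869*(719 - 524) = 869*195 = 169455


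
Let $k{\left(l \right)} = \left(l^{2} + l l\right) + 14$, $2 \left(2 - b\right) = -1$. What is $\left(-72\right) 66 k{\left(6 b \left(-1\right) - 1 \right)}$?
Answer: $-2499552$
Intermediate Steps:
$b = \frac{5}{2}$ ($b = 2 - - \frac{1}{2} = 2 + \frac{1}{2} = \frac{5}{2} \approx 2.5$)
$k{\left(l \right)} = 14 + 2 l^{2}$ ($k{\left(l \right)} = \left(l^{2} + l^{2}\right) + 14 = 2 l^{2} + 14 = 14 + 2 l^{2}$)
$\left(-72\right) 66 k{\left(6 b \left(-1\right) - 1 \right)} = \left(-72\right) 66 \left(14 + 2 \left(6 \cdot \frac{5}{2} \left(-1\right) - 1\right)^{2}\right) = - 4752 \left(14 + 2 \left(15 \left(-1\right) - 1\right)^{2}\right) = - 4752 \left(14 + 2 \left(-15 - 1\right)^{2}\right) = - 4752 \left(14 + 2 \left(-16\right)^{2}\right) = - 4752 \left(14 + 2 \cdot 256\right) = - 4752 \left(14 + 512\right) = \left(-4752\right) 526 = -2499552$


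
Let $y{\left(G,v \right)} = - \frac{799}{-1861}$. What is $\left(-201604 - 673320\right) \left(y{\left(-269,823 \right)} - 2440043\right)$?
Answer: $\frac{3972959211138976}{1861} \approx 2.1349 \cdot 10^{12}$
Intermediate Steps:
$y{\left(G,v \right)} = \frac{799}{1861}$ ($y{\left(G,v \right)} = \left(-799\right) \left(- \frac{1}{1861}\right) = \frac{799}{1861}$)
$\left(-201604 - 673320\right) \left(y{\left(-269,823 \right)} - 2440043\right) = \left(-201604 - 673320\right) \left(\frac{799}{1861} - 2440043\right) = \left(-874924\right) \left(- \frac{4540919224}{1861}\right) = \frac{3972959211138976}{1861}$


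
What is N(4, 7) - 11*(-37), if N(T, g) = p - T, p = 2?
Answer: 405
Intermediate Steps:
N(T, g) = 2 - T
N(4, 7) - 11*(-37) = (2 - 1*4) - 11*(-37) = (2 - 4) + 407 = -2 + 407 = 405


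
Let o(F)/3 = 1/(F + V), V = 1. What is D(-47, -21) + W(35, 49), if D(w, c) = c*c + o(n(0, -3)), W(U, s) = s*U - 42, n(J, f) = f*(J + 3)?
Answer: 16909/8 ≈ 2113.6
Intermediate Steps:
n(J, f) = f*(3 + J)
o(F) = 3/(1 + F) (o(F) = 3/(F + 1) = 3/(1 + F))
W(U, s) = -42 + U*s (W(U, s) = U*s - 42 = -42 + U*s)
D(w, c) = -3/8 + c**2 (D(w, c) = c*c + 3/(1 - 3*(3 + 0)) = c**2 + 3/(1 - 3*3) = c**2 + 3/(1 - 9) = c**2 + 3/(-8) = c**2 + 3*(-1/8) = c**2 - 3/8 = -3/8 + c**2)
D(-47, -21) + W(35, 49) = (-3/8 + (-21)**2) + (-42 + 35*49) = (-3/8 + 441) + (-42 + 1715) = 3525/8 + 1673 = 16909/8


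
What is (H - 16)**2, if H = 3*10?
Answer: 196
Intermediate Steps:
H = 30
(H - 16)**2 = (30 - 16)**2 = 14**2 = 196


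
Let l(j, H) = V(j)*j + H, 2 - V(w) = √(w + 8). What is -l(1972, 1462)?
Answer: -5406 + 11832*√55 ≈ 82343.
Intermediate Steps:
V(w) = 2 - √(8 + w) (V(w) = 2 - √(w + 8) = 2 - √(8 + w))
l(j, H) = H + j*(2 - √(8 + j)) (l(j, H) = (2 - √(8 + j))*j + H = j*(2 - √(8 + j)) + H = H + j*(2 - √(8 + j)))
-l(1972, 1462) = -(1462 - 1*1972*(-2 + √(8 + 1972))) = -(1462 - 1*1972*(-2 + √1980)) = -(1462 - 1*1972*(-2 + 6*√55)) = -(1462 + (3944 - 11832*√55)) = -(5406 - 11832*√55) = -5406 + 11832*√55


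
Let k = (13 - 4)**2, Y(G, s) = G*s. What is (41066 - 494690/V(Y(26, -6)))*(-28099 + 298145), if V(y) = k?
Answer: 764677376176/81 ≈ 9.4405e+9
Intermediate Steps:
k = 81 (k = 9**2 = 81)
V(y) = 81
(41066 - 494690/V(Y(26, -6)))*(-28099 + 298145) = (41066 - 494690/81)*(-28099 + 298145) = (41066 - 494690*1/81)*270046 = (41066 - 494690/81)*270046 = (2831656/81)*270046 = 764677376176/81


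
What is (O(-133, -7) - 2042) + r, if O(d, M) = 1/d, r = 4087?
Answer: 271984/133 ≈ 2045.0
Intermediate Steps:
(O(-133, -7) - 2042) + r = (1/(-133) - 2042) + 4087 = (-1/133 - 2042) + 4087 = -271587/133 + 4087 = 271984/133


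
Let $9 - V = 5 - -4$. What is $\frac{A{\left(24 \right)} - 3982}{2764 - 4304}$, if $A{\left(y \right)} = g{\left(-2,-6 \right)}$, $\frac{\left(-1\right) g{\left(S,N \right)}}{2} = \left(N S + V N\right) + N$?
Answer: $\frac{1997}{770} \approx 2.5935$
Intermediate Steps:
$V = 0$ ($V = 9 - \left(5 - -4\right) = 9 - \left(5 + 4\right) = 9 - 9 = 0$)
$g{\left(S,N \right)} = - 2 N - 2 N S$ ($g{\left(S,N \right)} = - 2 \left(\left(N S + 0 N\right) + N\right) = - 2 \left(\left(N S + 0\right) + N\right) = - 2 \left(N S + N\right) = - 2 \left(N + N S\right) = - 2 N - 2 N S$)
$A{\left(y \right)} = -12$ ($A{\left(y \right)} = \left(-2\right) \left(-6\right) \left(1 - 2\right) = \left(-2\right) \left(-6\right) \left(-1\right) = -12$)
$\frac{A{\left(24 \right)} - 3982}{2764 - 4304} = \frac{-12 - 3982}{2764 - 4304} = - \frac{3994}{-1540} = \left(-3994\right) \left(- \frac{1}{1540}\right) = \frac{1997}{770}$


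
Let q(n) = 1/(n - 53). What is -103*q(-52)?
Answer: 103/105 ≈ 0.98095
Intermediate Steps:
q(n) = 1/(-53 + n)
-103*q(-52) = -103/(-53 - 52) = -103/(-105) = -103*(-1/105) = 103/105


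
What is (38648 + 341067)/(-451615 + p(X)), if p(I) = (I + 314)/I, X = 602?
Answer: -114294215/135935657 ≈ -0.84080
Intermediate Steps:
p(I) = (314 + I)/I
(38648 + 341067)/(-451615 + p(X)) = (38648 + 341067)/(-451615 + (314 + 602)/602) = 379715/(-451615 + (1/602)*916) = 379715/(-451615 + 458/301) = 379715/(-135935657/301) = 379715*(-301/135935657) = -114294215/135935657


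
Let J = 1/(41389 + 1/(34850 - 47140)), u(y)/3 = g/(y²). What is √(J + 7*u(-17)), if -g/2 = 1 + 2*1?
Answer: 2*I*√8150047070237977579/8647403753 ≈ 0.66027*I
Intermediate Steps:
g = -6 (g = -2*(1 + 2*1) = -2*(1 + 2) = -2*3 = -6)
u(y) = -18/y² (u(y) = 3*(-6/y²) = -18/y²)
J = 12290/508670809 (J = 1/(41389 + 1/(-12290)) = 1/(41389 - 1/12290) = 1/(508670809/12290) = 12290/508670809 ≈ 2.4161e-5)
√(J + 7*u(-17)) = √(12290/508670809 + 7*(-18/(-17)²)) = √(12290/508670809 + 7*(-18*1/289)) = √(12290/508670809 + 7*(-18/289)) = √(12290/508670809 - 126/289) = √(-64088970124/147005863801) = 2*I*√8150047070237977579/8647403753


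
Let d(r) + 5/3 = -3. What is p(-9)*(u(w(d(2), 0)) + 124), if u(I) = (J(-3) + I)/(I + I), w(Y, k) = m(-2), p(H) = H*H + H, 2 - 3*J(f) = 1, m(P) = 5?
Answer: 44832/5 ≈ 8966.4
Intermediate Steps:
J(f) = ⅓ (J(f) = ⅔ - ⅓*1 = ⅔ - ⅓ = ⅓)
d(r) = -14/3 (d(r) = -5/3 - 3 = -14/3)
p(H) = H + H² (p(H) = H² + H = H + H²)
w(Y, k) = 5
u(I) = (⅓ + I)/(2*I) (u(I) = (⅓ + I)/(I + I) = (⅓ + I)/((2*I)) = (⅓ + I)*(1/(2*I)) = (⅓ + I)/(2*I))
p(-9)*(u(w(d(2), 0)) + 124) = (-9*(1 - 9))*((⅙)*(1 + 3*5)/5 + 124) = (-9*(-8))*((⅙)*(⅕)*(1 + 15) + 124) = 72*((⅙)*(⅕)*16 + 124) = 72*(8/15 + 124) = 72*(1868/15) = 44832/5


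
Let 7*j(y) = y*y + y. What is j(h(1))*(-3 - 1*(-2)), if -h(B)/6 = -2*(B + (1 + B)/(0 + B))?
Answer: -1332/7 ≈ -190.29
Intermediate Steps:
h(B) = 12*B + 12*(1 + B)/B (h(B) = -(-12)*(B + (1 + B)/(0 + B)) = -(-12)*(B + (1 + B)/B) = -6*(-2*B - 2*(1 + B)/B) = 12*B + 12*(1 + B)/B)
j(y) = y/7 + y²/7 (j(y) = (y*y + y)/7 = (y² + y)/7 = (y + y²)/7 = y/7 + y²/7)
j(h(1))*(-3 - 1*(-2)) = ((12 + 12*1 + 12/1)*(1 + (12 + 12*1 + 12/1))/7)*(-3 - 1*(-2)) = ((12 + 12 + 12*1)*(1 + (12 + 12 + 12*1))/7)*(-3 + 2) = ((12 + 12 + 12)*(1 + (12 + 12 + 12))/7)*(-1) = ((⅐)*36*(1 + 36))*(-1) = ((⅐)*36*37)*(-1) = (1332/7)*(-1) = -1332/7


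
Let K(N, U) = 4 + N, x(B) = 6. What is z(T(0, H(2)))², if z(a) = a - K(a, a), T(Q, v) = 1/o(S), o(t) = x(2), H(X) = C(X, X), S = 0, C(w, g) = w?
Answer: 16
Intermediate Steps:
H(X) = X
o(t) = 6
T(Q, v) = ⅙ (T(Q, v) = 1/6 = ⅙)
z(a) = -4 (z(a) = a - (4 + a) = a + (-4 - a) = -4)
z(T(0, H(2)))² = (-4)² = 16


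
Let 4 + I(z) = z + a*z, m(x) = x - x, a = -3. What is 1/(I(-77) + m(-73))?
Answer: 1/150 ≈ 0.0066667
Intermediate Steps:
m(x) = 0
I(z) = -4 - 2*z (I(z) = -4 + (z - 3*z) = -4 - 2*z)
1/(I(-77) + m(-73)) = 1/((-4 - 2*(-77)) + 0) = 1/((-4 + 154) + 0) = 1/(150 + 0) = 1/150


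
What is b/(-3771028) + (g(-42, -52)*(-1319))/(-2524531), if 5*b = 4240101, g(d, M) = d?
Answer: -11748803463351/47600385439340 ≈ -0.24682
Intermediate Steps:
b = 4240101/5 (b = (1/5)*4240101 = 4240101/5 ≈ 8.4802e+5)
b/(-3771028) + (g(-42, -52)*(-1319))/(-2524531) = (4240101/5)/(-3771028) - 42*(-1319)/(-2524531) = (4240101/5)*(-1/3771028) + 55398*(-1/2524531) = -4240101/18855140 - 55398/2524531 = -11748803463351/47600385439340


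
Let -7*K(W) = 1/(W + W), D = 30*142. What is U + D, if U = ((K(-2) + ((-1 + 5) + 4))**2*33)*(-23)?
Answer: -35084535/784 ≈ -44751.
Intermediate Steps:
D = 4260
K(W) = -1/(14*W) (K(W) = -1/(7*(W + W)) = -1/(2*W)/7 = -1/(14*W))
U = -38424375/784 (U = ((-1/14/(-2) + ((-1 + 5) + 4))**2*33)*(-23) = ((-1/14*(-1/2) + (4 + 4))**2*33)*(-23) = ((1/28 + 8)**2*33)*(-23) = ((225/28)**2*33)*(-23) = ((50625/784)*33)*(-23) = (1670625/784)*(-23) = -38424375/784 ≈ -49011.)
U + D = -38424375/784 + 4260 = -35084535/784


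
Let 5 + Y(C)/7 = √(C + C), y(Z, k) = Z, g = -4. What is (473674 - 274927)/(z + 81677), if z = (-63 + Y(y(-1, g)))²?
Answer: 198747*I/(1372*√2 + 91183*I) ≈ 2.1787 + 0.04636*I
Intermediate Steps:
Y(C) = -35 + 7*√2*√C (Y(C) = -35 + 7*√(C + C) = -35 + 7*√(2*C) = -35 + 7*(√2*√C) = -35 + 7*√2*√C)
z = (-98 + 7*I*√2)² (z = (-63 + (-35 + 7*√2*√(-1)))² = (-63 + (-35 + 7*√2*I))² = (-63 + (-35 + 7*I*√2))² = (-98 + 7*I*√2)² ≈ 9506.0 - 1940.3*I)
(473674 - 274927)/(z + 81677) = (473674 - 274927)/((9506 - 1372*I*√2) + 81677) = 198747/(91183 - 1372*I*√2)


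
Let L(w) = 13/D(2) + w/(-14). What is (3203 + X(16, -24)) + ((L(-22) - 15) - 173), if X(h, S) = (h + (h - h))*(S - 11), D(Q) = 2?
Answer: 34483/14 ≈ 2463.1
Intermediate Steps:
X(h, S) = h*(-11 + S) (X(h, S) = (h + 0)*(-11 + S) = h*(-11 + S))
L(w) = 13/2 - w/14 (L(w) = 13/2 + w/(-14) = 13*(½) + w*(-1/14) = 13/2 - w/14)
(3203 + X(16, -24)) + ((L(-22) - 15) - 173) = (3203 + 16*(-11 - 24)) + (((13/2 - 1/14*(-22)) - 15) - 173) = (3203 + 16*(-35)) + (((13/2 + 11/7) - 15) - 173) = (3203 - 560) + ((113/14 - 15) - 173) = 2643 + (-97/14 - 173) = 2643 - 2519/14 = 34483/14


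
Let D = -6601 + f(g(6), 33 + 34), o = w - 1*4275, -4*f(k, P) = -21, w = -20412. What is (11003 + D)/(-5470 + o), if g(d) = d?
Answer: -17629/120628 ≈ -0.14614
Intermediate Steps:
f(k, P) = 21/4 (f(k, P) = -¼*(-21) = 21/4)
o = -24687 (o = -20412 - 1*4275 = -20412 - 4275 = -24687)
D = -26383/4 (D = -6601 + 21/4 = -26383/4 ≈ -6595.8)
(11003 + D)/(-5470 + o) = (11003 - 26383/4)/(-5470 - 24687) = (17629/4)/(-30157) = (17629/4)*(-1/30157) = -17629/120628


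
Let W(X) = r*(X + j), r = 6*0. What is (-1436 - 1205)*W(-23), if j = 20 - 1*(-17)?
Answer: 0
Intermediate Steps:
j = 37 (j = 20 + 17 = 37)
r = 0
W(X) = 0 (W(X) = 0*(X + 37) = 0*(37 + X) = 0)
(-1436 - 1205)*W(-23) = (-1436 - 1205)*0 = -2641*0 = 0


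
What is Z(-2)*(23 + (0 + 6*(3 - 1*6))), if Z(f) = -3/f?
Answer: 15/2 ≈ 7.5000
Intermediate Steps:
Z(-2)*(23 + (0 + 6*(3 - 1*6))) = (-3/(-2))*(23 + (0 + 6*(3 - 1*6))) = (-3*(-½))*(23 + (0 + 6*(3 - 6))) = 3*(23 + (0 + 6*(-3)))/2 = 3*(23 + (0 - 18))/2 = 3*(23 - 18)/2 = (3/2)*5 = 15/2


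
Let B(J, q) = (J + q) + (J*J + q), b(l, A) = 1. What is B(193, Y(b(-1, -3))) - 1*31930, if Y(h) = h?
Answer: 5514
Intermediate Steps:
B(J, q) = J + J**2 + 2*q (B(J, q) = (J + q) + (J**2 + q) = (J + q) + (q + J**2) = J + J**2 + 2*q)
B(193, Y(b(-1, -3))) - 1*31930 = (193 + 193**2 + 2*1) - 1*31930 = (193 + 37249 + 2) - 31930 = 37444 - 31930 = 5514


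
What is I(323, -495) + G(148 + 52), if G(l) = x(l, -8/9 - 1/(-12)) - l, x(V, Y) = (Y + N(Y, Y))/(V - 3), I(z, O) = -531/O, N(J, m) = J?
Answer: -38798381/195030 ≈ -198.94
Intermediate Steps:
x(V, Y) = 2*Y/(-3 + V) (x(V, Y) = (Y + Y)/(V - 3) = (2*Y)/(-3 + V) = 2*Y/(-3 + V))
G(l) = -l - 29/(18*(-3 + l)) (G(l) = 2*(-8/9 - 1/(-12))/(-3 + l) - l = 2*(-8*1/9 - 1*(-1/12))/(-3 + l) - l = 2*(-8/9 + 1/12)/(-3 + l) - l = 2*(-29/36)/(-3 + l) - l = -29/(18*(-3 + l)) - l = -l - 29/(18*(-3 + l)))
I(323, -495) + G(148 + 52) = -531/(-495) + (-29/18 - (148 + 52)*(-3 + (148 + 52)))/(-3 + (148 + 52)) = -531*(-1/495) + (-29/18 - 1*200*(-3 + 200))/(-3 + 200) = 59/55 + (-29/18 - 1*200*197)/197 = 59/55 + (-29/18 - 39400)/197 = 59/55 + (1/197)*(-709229/18) = 59/55 - 709229/3546 = -38798381/195030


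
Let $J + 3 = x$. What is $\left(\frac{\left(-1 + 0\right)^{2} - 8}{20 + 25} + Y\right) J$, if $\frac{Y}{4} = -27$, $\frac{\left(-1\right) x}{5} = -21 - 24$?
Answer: $- \frac{360158}{15} \approx -24011.0$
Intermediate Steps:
$x = 225$ ($x = - 5 \left(-21 - 24\right) = \left(-5\right) \left(-45\right) = 225$)
$Y = -108$ ($Y = 4 \left(-27\right) = -108$)
$J = 222$ ($J = -3 + 225 = 222$)
$\left(\frac{\left(-1 + 0\right)^{2} - 8}{20 + 25} + Y\right) J = \left(\frac{\left(-1 + 0\right)^{2} - 8}{20 + 25} - 108\right) 222 = \left(\frac{\left(-1\right)^{2} - 8}{45} - 108\right) 222 = \left(\left(1 - 8\right) \frac{1}{45} - 108\right) 222 = \left(\left(-7\right) \frac{1}{45} - 108\right) 222 = \left(- \frac{7}{45} - 108\right) 222 = \left(- \frac{4867}{45}\right) 222 = - \frac{360158}{15}$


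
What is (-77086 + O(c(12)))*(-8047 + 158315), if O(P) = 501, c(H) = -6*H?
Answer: -11508274780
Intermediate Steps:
(-77086 + O(c(12)))*(-8047 + 158315) = (-77086 + 501)*(-8047 + 158315) = -76585*150268 = -11508274780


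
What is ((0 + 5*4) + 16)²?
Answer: 1296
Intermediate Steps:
((0 + 5*4) + 16)² = ((0 + 20) + 16)² = (20 + 16)² = 36² = 1296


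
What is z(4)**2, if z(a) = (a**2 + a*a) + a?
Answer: 1296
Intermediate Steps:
z(a) = a + 2*a**2 (z(a) = (a**2 + a**2) + a = 2*a**2 + a = a + 2*a**2)
z(4)**2 = (4*(1 + 2*4))**2 = (4*(1 + 8))**2 = (4*9)**2 = 36**2 = 1296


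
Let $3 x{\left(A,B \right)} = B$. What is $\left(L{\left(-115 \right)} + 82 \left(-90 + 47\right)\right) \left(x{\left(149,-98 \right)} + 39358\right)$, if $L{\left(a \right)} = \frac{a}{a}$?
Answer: $-138621800$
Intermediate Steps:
$x{\left(A,B \right)} = \frac{B}{3}$
$L{\left(a \right)} = 1$
$\left(L{\left(-115 \right)} + 82 \left(-90 + 47\right)\right) \left(x{\left(149,-98 \right)} + 39358\right) = \left(1 + 82 \left(-90 + 47\right)\right) \left(\frac{1}{3} \left(-98\right) + 39358\right) = \left(1 + 82 \left(-43\right)\right) \left(- \frac{98}{3} + 39358\right) = \left(1 - 3526\right) \frac{117976}{3} = \left(-3525\right) \frac{117976}{3} = -138621800$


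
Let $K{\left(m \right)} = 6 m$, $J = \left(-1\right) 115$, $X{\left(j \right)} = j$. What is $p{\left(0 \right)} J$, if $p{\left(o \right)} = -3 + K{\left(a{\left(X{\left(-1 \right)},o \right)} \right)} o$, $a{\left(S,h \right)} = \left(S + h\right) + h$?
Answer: $345$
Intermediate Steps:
$a{\left(S,h \right)} = S + 2 h$
$J = -115$
$p{\left(o \right)} = -3 + o \left(-6 + 12 o\right)$ ($p{\left(o \right)} = -3 + 6 \left(-1 + 2 o\right) o = -3 + \left(-6 + 12 o\right) o = -3 + o \left(-6 + 12 o\right)$)
$p{\left(0 \right)} J = \left(-3 - 0 + 12 \cdot 0^{2}\right) \left(-115\right) = \left(-3 + 0 + 12 \cdot 0\right) \left(-115\right) = \left(-3 + 0 + 0\right) \left(-115\right) = \left(-3\right) \left(-115\right) = 345$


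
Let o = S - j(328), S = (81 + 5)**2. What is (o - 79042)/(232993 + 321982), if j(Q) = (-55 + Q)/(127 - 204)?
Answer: -788067/6104725 ≈ -0.12909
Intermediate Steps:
j(Q) = 5/7 - Q/77 (j(Q) = (-55 + Q)/(-77) = (-55 + Q)*(-1/77) = 5/7 - Q/77)
S = 7396 (S = 86**2 = 7396)
o = 81395/11 (o = 7396 - (5/7 - 1/77*328) = 7396 - (5/7 - 328/77) = 7396 - 1*(-39/11) = 7396 + 39/11 = 81395/11 ≈ 7399.5)
(o - 79042)/(232993 + 321982) = (81395/11 - 79042)/(232993 + 321982) = -788067/11/554975 = -788067/11*1/554975 = -788067/6104725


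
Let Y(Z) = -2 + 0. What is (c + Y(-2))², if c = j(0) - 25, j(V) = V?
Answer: 729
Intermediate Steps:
Y(Z) = -2
c = -25 (c = 0 - 25 = -25)
(c + Y(-2))² = (-25 - 2)² = (-27)² = 729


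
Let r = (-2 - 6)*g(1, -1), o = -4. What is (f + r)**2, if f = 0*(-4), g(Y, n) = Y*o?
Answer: 1024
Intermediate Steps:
g(Y, n) = -4*Y (g(Y, n) = Y*(-4) = -4*Y)
f = 0
r = 32 (r = (-2 - 6)*(-4*1) = -8*(-4) = 32)
(f + r)**2 = (0 + 32)**2 = 32**2 = 1024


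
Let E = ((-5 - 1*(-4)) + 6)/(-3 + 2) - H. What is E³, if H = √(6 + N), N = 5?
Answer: -(5 + √11)³ ≈ -575.23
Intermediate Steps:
H = √11 (H = √(6 + 5) = √11 ≈ 3.3166)
E = -5 - √11 (E = ((-5 - 1*(-4)) + 6)/(-3 + 2) - √11 = ((-5 + 4) + 6)/(-1) - √11 = (-1 + 6)*(-1) - √11 = 5*(-1) - √11 = -5 - √11 ≈ -8.3166)
E³ = (-5 - √11)³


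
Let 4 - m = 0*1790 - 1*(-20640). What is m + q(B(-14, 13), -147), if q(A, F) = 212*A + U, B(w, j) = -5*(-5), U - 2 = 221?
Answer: -15113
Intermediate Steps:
U = 223 (U = 2 + 221 = 223)
B(w, j) = 25
m = -20636 (m = 4 - (0*1790 - 1*(-20640)) = 4 - (0 + 20640) = 4 - 1*20640 = 4 - 20640 = -20636)
q(A, F) = 223 + 212*A (q(A, F) = 212*A + 223 = 223 + 212*A)
m + q(B(-14, 13), -147) = -20636 + (223 + 212*25) = -20636 + (223 + 5300) = -20636 + 5523 = -15113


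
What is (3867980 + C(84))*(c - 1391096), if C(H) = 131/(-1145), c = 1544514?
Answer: 679463310110042/1145 ≈ 5.9342e+11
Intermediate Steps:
C(H) = -131/1145 (C(H) = 131*(-1/1145) = -131/1145)
(3867980 + C(84))*(c - 1391096) = (3867980 - 131/1145)*(1544514 - 1391096) = (4428836969/1145)*153418 = 679463310110042/1145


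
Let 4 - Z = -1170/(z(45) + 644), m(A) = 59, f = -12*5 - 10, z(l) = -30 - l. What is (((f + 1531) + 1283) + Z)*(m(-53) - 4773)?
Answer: -7376382348/569 ≈ -1.2964e+7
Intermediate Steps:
f = -70 (f = -60 - 10 = -70)
Z = 3446/569 (Z = 4 - (-1170)/((-30 - 1*45) + 644) = 4 - (-1170)/((-30 - 45) + 644) = 4 - (-1170)/(-75 + 644) = 4 - (-1170)/569 = 4 - 1*(-1170/569) = 4 + 1170/569 = 3446/569 ≈ 6.0562)
(((f + 1531) + 1283) + Z)*(m(-53) - 4773) = (((-70 + 1531) + 1283) + 3446/569)*(59 - 4773) = ((1461 + 1283) + 3446/569)*(-4714) = (2744 + 3446/569)*(-4714) = (1564782/569)*(-4714) = -7376382348/569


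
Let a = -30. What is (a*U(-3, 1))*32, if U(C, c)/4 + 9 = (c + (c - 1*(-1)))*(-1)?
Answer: 46080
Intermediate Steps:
U(C, c) = -40 - 8*c (U(C, c) = -36 + 4*((c + (c - 1*(-1)))*(-1)) = -36 + 4*((c + (c + 1))*(-1)) = -36 + 4*((c + (1 + c))*(-1)) = -36 + 4*((1 + 2*c)*(-1)) = -36 + 4*(-1 - 2*c) = -36 + (-4 - 8*c) = -40 - 8*c)
(a*U(-3, 1))*32 = -30*(-40 - 8*1)*32 = -30*(-40 - 8)*32 = -30*(-48)*32 = 1440*32 = 46080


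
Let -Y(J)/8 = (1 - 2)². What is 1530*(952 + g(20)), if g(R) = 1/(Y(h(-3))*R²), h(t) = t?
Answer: 466099047/320 ≈ 1.4566e+6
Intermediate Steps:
Y(J) = -8 (Y(J) = -8*(1 - 2)² = -8*(-1)² = -8*1 = -8)
g(R) = -1/(8*R²) (g(R) = 1/(-8*R²) = -1/(8*R²))
1530*(952 + g(20)) = 1530*(952 - ⅛/20²) = 1530*(952 - ⅛*1/400) = 1530*(952 - 1/3200) = 1530*(3046399/3200) = 466099047/320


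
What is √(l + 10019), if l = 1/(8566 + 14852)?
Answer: √610494101686/7806 ≈ 100.09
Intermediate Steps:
l = 1/23418 ≈ 4.2702e-5
√(l + 10019) = √(1/23418 + 10019) = √(234624943/23418) = √610494101686/7806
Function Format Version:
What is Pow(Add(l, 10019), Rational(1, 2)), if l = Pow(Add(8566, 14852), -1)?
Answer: Mul(Rational(1, 7806), Pow(610494101686, Rational(1, 2))) ≈ 100.09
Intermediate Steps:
l = Rational(1, 23418) (l = Pow(23418, -1) = Rational(1, 23418) ≈ 4.2702e-5)
Pow(Add(l, 10019), Rational(1, 2)) = Pow(Add(Rational(1, 23418), 10019), Rational(1, 2)) = Pow(Rational(234624943, 23418), Rational(1, 2)) = Mul(Rational(1, 7806), Pow(610494101686, Rational(1, 2)))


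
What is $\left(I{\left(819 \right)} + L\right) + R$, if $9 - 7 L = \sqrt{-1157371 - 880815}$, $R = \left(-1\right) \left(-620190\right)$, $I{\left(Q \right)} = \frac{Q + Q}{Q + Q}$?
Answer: $\frac{4341346}{7} - \frac{i \sqrt{2038186}}{7} \approx 6.2019 \cdot 10^{5} - 203.95 i$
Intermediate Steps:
$I{\left(Q \right)} = 1$ ($I{\left(Q \right)} = \frac{2 Q}{2 Q} = 2 Q \frac{1}{2 Q} = 1$)
$R = 620190$
$L = \frac{9}{7} - \frac{i \sqrt{2038186}}{7}$ ($L = \frac{9}{7} - \frac{\sqrt{-1157371 - 880815}}{7} = \frac{9}{7} - \frac{\sqrt{-2038186}}{7} = \frac{9}{7} - \frac{i \sqrt{2038186}}{7} \approx 1.2857 - 203.95 i$)
$\left(I{\left(819 \right)} + L\right) + R = \left(1 + \left(\frac{9}{7} - \frac{i \sqrt{2038186}}{7}\right)\right) + 620190 = \left(\frac{16}{7} - \frac{i \sqrt{2038186}}{7}\right) + 620190 = \frac{4341346}{7} - \frac{i \sqrt{2038186}}{7}$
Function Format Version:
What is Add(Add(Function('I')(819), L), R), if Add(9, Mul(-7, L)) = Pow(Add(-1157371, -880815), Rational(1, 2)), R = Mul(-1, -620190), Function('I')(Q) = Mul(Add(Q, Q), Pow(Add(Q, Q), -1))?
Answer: Add(Rational(4341346, 7), Mul(Rational(-1, 7), I, Pow(2038186, Rational(1, 2)))) ≈ Add(6.2019e+5, Mul(-203.95, I))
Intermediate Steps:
Function('I')(Q) = 1 (Function('I')(Q) = Mul(Mul(2, Q), Pow(Mul(2, Q), -1)) = Mul(Mul(2, Q), Mul(Rational(1, 2), Pow(Q, -1))) = 1)
R = 620190
L = Add(Rational(9, 7), Mul(Rational(-1, 7), I, Pow(2038186, Rational(1, 2)))) (L = Add(Rational(9, 7), Mul(Rational(-1, 7), Pow(Add(-1157371, -880815), Rational(1, 2)))) = Add(Rational(9, 7), Mul(Rational(-1, 7), Pow(-2038186, Rational(1, 2)))) = Add(Rational(9, 7), Mul(Rational(-1, 7), Mul(I, Pow(2038186, Rational(1, 2))))) = Add(Rational(9, 7), Mul(Rational(-1, 7), I, Pow(2038186, Rational(1, 2)))) ≈ Add(1.2857, Mul(-203.95, I)))
Add(Add(Function('I')(819), L), R) = Add(Add(1, Add(Rational(9, 7), Mul(Rational(-1, 7), I, Pow(2038186, Rational(1, 2))))), 620190) = Add(Add(Rational(16, 7), Mul(Rational(-1, 7), I, Pow(2038186, Rational(1, 2)))), 620190) = Add(Rational(4341346, 7), Mul(Rational(-1, 7), I, Pow(2038186, Rational(1, 2))))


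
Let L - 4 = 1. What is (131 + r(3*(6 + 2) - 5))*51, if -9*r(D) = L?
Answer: 19958/3 ≈ 6652.7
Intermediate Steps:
L = 5 (L = 4 + 1 = 5)
r(D) = -5/9 (r(D) = -1/9*5 = -5/9)
(131 + r(3*(6 + 2) - 5))*51 = (131 - 5/9)*51 = (1174/9)*51 = 19958/3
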